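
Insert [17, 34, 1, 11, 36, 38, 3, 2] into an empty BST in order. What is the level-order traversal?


Root = 17; build tree by BST insertion.
Level-Order traversal: [17, 1, 34, 11, 36, 3, 38, 2]


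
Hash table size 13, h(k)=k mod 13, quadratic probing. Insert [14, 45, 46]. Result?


Insertions: 14->slot 1; 45->slot 6; 46->slot 7
Table: [None, 14, None, None, None, None, 45, 46, None, None, None, None, None]


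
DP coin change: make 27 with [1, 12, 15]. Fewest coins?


dp[0]=0; dp[i]=1+min(dp[i-c] for c in coins)
...dp[22]=8, dp[23]=9, dp[24]=2, dp[25]=3, dp[26]=4, dp[27]=2
Minimum coins for 27 = 2


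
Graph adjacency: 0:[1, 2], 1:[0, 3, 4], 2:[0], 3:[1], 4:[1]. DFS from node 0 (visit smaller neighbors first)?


DFS stack-based: start with [0]
Visit order: [0, 1, 3, 4, 2]


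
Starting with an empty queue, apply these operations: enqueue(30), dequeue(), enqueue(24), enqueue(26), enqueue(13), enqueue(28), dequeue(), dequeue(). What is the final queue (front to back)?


enqueue(30) -> [30]
dequeue() returns 30 -> []
enqueue(24) -> [24]
enqueue(26) -> [24, 26]
enqueue(13) -> [24, 26, 13]
enqueue(28) -> [24, 26, 13, 28]
dequeue() returns 24 -> [26, 13, 28]
dequeue() returns 26 -> [13, 28]
Final queue (front to back): [13, 28]


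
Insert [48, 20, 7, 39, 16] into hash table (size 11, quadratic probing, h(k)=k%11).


Insertions: 48->slot 4; 20->slot 9; 7->slot 7; 39->slot 6; 16->slot 5
Table: [None, None, None, None, 48, 16, 39, 7, None, 20, None]


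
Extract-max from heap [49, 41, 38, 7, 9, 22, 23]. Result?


Max = 49
Replace root with last, heapify down
Resulting heap: [41, 23, 38, 7, 9, 22]


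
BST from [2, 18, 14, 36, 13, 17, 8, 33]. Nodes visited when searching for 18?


BST root = 2
Search for 18: compare at each node
Path: [2, 18]


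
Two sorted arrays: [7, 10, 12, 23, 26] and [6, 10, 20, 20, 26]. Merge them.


Compare heads, take smaller each step.
Merged: [6, 7, 10, 10, 12, 20, 20, 23, 26, 26]


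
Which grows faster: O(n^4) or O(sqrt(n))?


sublinear grows slower than quartic
O(sqrt(n)) is asymptotically smaller; O(n^4) grows faster


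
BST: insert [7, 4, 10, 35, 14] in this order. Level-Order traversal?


Root = 7; build tree by BST insertion.
Level-Order traversal: [7, 4, 10, 35, 14]


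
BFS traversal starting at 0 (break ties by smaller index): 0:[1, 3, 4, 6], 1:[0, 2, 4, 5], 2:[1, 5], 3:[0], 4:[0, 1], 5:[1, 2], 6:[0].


BFS queue: start with [0]
Visit order: [0, 1, 3, 4, 6, 2, 5]


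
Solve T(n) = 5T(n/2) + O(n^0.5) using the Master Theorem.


a=5, b=2, c=0.5. log_2(5)=2.322 > c=0.5. Case 1: O(n^log_b(a)) = O(n^2.322)
Complexity: O(n^2.322)


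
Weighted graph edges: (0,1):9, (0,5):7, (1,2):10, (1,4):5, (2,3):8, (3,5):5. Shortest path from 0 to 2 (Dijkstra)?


Dijkstra from 0:
Distances: {0: 0, 1: 9, 2: 19, 3: 12, 4: 14, 5: 7}
Shortest distance to 2 = 19, path = [0, 1, 2]


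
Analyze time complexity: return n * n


Analysis: constant-time operation, no loop
Complexity: O(1)


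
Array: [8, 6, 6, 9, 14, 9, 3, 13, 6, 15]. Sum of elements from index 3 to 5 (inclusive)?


Prefix sums: [0, 8, 14, 20, 29, 43, 52, 55, 68, 74, 89]
Sum[3..5] = prefix[6] - prefix[3] = 52 - 20 = 32


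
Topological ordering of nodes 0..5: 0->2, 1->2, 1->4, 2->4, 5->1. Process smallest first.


Kahn's algorithm, process smallest node first
Order: [0, 3, 5, 1, 2, 4]


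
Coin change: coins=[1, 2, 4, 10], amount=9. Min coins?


dp[0]=0; dp[i]=1+min(dp[i-c] for c in coins)
...dp[4]=1, dp[5]=2, dp[6]=2, dp[7]=3, dp[8]=2, dp[9]=3
Minimum coins for 9 = 3


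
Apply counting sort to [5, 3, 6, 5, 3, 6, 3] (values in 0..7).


Count array: [0, 0, 0, 3, 0, 2, 2, 0]
Reconstruct: [3, 3, 3, 5, 5, 6, 6]


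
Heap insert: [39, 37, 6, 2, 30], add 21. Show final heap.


Append 21: [39, 37, 6, 2, 30, 21]
Bubble up: swap idx 5(21) with idx 2(6)
Result: [39, 37, 21, 2, 30, 6]


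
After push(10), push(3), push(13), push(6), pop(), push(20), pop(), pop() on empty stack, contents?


push(10) -> [10]
push(3) -> [10, 3]
push(13) -> [10, 3, 13]
push(6) -> [10, 3, 13, 6]
pop() returns 6 -> [10, 3, 13]
push(20) -> [10, 3, 13, 20]
pop() returns 20 -> [10, 3, 13]
pop() returns 13 -> [10, 3]
Final stack (bottom to top): [10, 3]


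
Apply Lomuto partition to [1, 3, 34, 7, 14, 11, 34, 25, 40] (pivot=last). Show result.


Elements <= 40 go left of pivot.
Result: [1, 3, 34, 7, 14, 11, 34, 25, 40], pivot at index 8


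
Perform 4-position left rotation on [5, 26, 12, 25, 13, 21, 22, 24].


Left rotate by 4: [13, 21, 22, 24, 5, 26, 12, 25]


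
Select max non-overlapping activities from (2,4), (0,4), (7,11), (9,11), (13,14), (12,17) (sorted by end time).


Greedy: pick earliest-ending, then skip overlaps.
Selected (3 activities): [(2, 4), (7, 11), (13, 14)]


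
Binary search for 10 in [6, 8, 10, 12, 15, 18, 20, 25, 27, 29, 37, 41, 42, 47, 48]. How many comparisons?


Search for 10:
[0,14] mid=7 arr[7]=25
[0,6] mid=3 arr[3]=12
[0,2] mid=1 arr[1]=8
[2,2] mid=2 arr[2]=10
Total: 4 comparisons


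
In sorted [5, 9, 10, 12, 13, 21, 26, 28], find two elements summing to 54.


Two pointers: lo=0, hi=7
Found pair: (26, 28) summing to 54


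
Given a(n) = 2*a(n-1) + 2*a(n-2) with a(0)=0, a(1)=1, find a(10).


Build bottom-up:
...a(8)=896, a(9)=2448, a(10)=2*2448+2*896=6688


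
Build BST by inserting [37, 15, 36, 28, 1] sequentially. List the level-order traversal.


Root = 37; build tree by BST insertion.
Level-Order traversal: [37, 15, 1, 36, 28]


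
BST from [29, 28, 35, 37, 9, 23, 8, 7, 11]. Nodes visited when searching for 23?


BST root = 29
Search for 23: compare at each node
Path: [29, 28, 9, 23]


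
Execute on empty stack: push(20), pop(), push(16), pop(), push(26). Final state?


push(20) -> [20]
pop() returns 20 -> []
push(16) -> [16]
pop() returns 16 -> []
push(26) -> [26]
Final stack (bottom to top): [26]


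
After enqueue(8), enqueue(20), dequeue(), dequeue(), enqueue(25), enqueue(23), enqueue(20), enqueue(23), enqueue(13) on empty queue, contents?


enqueue(8) -> [8]
enqueue(20) -> [8, 20]
dequeue() returns 8 -> [20]
dequeue() returns 20 -> []
enqueue(25) -> [25]
enqueue(23) -> [25, 23]
enqueue(20) -> [25, 23, 20]
enqueue(23) -> [25, 23, 20, 23]
enqueue(13) -> [25, 23, 20, 23, 13]
Final queue (front to back): [25, 23, 20, 23, 13]


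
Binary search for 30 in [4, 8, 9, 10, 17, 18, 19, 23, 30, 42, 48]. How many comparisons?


Search for 30:
[0,10] mid=5 arr[5]=18
[6,10] mid=8 arr[8]=30
Total: 2 comparisons


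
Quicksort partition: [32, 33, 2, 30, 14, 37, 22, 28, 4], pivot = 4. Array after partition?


Elements <= 4 go left of pivot.
Result: [2, 4, 32, 30, 14, 37, 22, 28, 33], pivot at index 1


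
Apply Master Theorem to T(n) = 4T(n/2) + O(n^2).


a=4, b=2, c=2. log_2(4)=2 = c=2. Case 2: O(n^c log n) = O(n^2 log n)
Complexity: O(n^2 log n)


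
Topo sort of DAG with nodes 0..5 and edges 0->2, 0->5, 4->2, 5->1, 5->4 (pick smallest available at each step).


Kahn's algorithm, process smallest node first
Order: [0, 3, 5, 1, 4, 2]


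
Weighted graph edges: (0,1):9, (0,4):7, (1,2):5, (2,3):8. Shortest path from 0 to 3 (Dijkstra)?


Dijkstra from 0:
Distances: {0: 0, 1: 9, 2: 14, 3: 22, 4: 7}
Shortest distance to 3 = 22, path = [0, 1, 2, 3]


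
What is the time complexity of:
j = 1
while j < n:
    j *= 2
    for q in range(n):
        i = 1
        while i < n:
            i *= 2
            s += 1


Per nesting level: O(log n) * O(n) * O(log n) = O(n (log n)^2)
Complexity: O(n (log n)^2)


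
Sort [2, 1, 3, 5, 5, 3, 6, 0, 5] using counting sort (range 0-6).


Count array: [1, 1, 1, 2, 0, 3, 1]
Reconstruct: [0, 1, 2, 3, 3, 5, 5, 5, 6]


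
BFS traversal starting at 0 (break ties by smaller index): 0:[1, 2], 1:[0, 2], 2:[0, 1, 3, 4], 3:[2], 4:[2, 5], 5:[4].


BFS queue: start with [0]
Visit order: [0, 1, 2, 3, 4, 5]


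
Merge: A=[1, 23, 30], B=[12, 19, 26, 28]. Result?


Compare heads, take smaller each step.
Merged: [1, 12, 19, 23, 26, 28, 30]


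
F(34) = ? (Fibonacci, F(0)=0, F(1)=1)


F(n)=F(n-1)+F(n-2)
...F(32)=2178309, F(33)=3524578, F(34)=5702887


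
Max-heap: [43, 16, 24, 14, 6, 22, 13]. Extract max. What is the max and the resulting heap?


Max = 43
Replace root with last, heapify down
Resulting heap: [24, 16, 22, 14, 6, 13]


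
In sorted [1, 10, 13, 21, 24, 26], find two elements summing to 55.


Two pointers: lo=0, hi=5
No pair sums to 55


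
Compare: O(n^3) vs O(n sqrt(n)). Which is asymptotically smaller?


n^1.5 grows slower than cubic
O(n sqrt(n)) is asymptotically smaller; O(n^3) grows faster


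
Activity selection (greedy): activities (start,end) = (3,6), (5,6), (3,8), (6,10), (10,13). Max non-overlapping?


Greedy: pick earliest-ending, then skip overlaps.
Selected (3 activities): [(3, 6), (6, 10), (10, 13)]


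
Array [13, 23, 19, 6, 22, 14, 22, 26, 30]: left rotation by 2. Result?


Left rotate by 2: [19, 6, 22, 14, 22, 26, 30, 13, 23]


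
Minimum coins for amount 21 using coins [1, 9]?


dp[0]=0; dp[i]=1+min(dp[i-c] for c in coins)
...dp[16]=8, dp[17]=9, dp[18]=2, dp[19]=3, dp[20]=4, dp[21]=5
Minimum coins for 21 = 5


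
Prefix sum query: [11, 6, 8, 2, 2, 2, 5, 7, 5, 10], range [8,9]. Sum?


Prefix sums: [0, 11, 17, 25, 27, 29, 31, 36, 43, 48, 58]
Sum[8..9] = prefix[10] - prefix[8] = 58 - 43 = 15


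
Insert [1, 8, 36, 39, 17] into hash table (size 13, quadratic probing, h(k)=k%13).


Insertions: 1->slot 1; 8->slot 8; 36->slot 10; 39->slot 0; 17->slot 4
Table: [39, 1, None, None, 17, None, None, None, 8, None, 36, None, None]


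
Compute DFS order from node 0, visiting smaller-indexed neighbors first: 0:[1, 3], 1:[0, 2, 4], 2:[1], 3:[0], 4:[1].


DFS stack-based: start with [0]
Visit order: [0, 1, 2, 4, 3]


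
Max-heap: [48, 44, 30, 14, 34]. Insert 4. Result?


Append 4: [48, 44, 30, 14, 34, 4]
Bubble up: no swaps needed
Result: [48, 44, 30, 14, 34, 4]


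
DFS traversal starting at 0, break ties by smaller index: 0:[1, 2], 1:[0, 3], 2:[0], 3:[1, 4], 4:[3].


DFS stack-based: start with [0]
Visit order: [0, 1, 3, 4, 2]


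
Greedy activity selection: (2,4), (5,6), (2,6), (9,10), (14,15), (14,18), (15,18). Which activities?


Greedy: pick earliest-ending, then skip overlaps.
Selected (5 activities): [(2, 4), (5, 6), (9, 10), (14, 15), (15, 18)]


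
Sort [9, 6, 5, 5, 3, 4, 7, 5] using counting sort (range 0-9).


Count array: [0, 0, 0, 1, 1, 3, 1, 1, 0, 1]
Reconstruct: [3, 4, 5, 5, 5, 6, 7, 9]


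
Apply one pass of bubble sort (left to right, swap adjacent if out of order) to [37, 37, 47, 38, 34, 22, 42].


After one pass: [37, 37, 38, 34, 22, 42, 47]


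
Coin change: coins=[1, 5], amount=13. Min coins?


dp[0]=0; dp[i]=1+min(dp[i-c] for c in coins)
...dp[8]=4, dp[9]=5, dp[10]=2, dp[11]=3, dp[12]=4, dp[13]=5
Minimum coins for 13 = 5


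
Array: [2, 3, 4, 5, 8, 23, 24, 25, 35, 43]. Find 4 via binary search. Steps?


Search for 4:
[0,9] mid=4 arr[4]=8
[0,3] mid=1 arr[1]=3
[2,3] mid=2 arr[2]=4
Total: 3 comparisons


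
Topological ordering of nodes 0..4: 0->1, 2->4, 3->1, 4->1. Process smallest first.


Kahn's algorithm, process smallest node first
Order: [0, 2, 3, 4, 1]


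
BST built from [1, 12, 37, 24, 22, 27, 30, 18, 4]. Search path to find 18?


BST root = 1
Search for 18: compare at each node
Path: [1, 12, 37, 24, 22, 18]


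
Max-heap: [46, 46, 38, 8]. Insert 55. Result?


Append 55: [46, 46, 38, 8, 55]
Bubble up: swap idx 4(55) with idx 1(46); swap idx 1(55) with idx 0(46)
Result: [55, 46, 38, 8, 46]


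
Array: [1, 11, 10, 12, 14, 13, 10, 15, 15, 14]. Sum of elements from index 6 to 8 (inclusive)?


Prefix sums: [0, 1, 12, 22, 34, 48, 61, 71, 86, 101, 115]
Sum[6..8] = prefix[9] - prefix[6] = 101 - 61 = 40


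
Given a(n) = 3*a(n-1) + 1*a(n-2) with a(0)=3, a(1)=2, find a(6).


Build bottom-up:
...a(4)=96, a(5)=317, a(6)=3*317+1*96=1047


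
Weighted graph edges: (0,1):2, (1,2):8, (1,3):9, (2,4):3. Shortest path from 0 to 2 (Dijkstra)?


Dijkstra from 0:
Distances: {0: 0, 1: 2, 2: 10, 3: 11, 4: 13}
Shortest distance to 2 = 10, path = [0, 1, 2]


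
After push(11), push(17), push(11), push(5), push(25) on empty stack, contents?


push(11) -> [11]
push(17) -> [11, 17]
push(11) -> [11, 17, 11]
push(5) -> [11, 17, 11, 5]
push(25) -> [11, 17, 11, 5, 25]
Final stack (bottom to top): [11, 17, 11, 5, 25]


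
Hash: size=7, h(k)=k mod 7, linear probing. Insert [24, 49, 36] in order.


Insertions: 24->slot 3; 49->slot 0; 36->slot 1
Table: [49, 36, None, 24, None, None, None]


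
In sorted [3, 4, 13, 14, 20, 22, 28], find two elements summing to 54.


Two pointers: lo=0, hi=6
No pair sums to 54


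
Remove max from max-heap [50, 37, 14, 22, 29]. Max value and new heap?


Max = 50
Replace root with last, heapify down
Resulting heap: [37, 29, 14, 22]


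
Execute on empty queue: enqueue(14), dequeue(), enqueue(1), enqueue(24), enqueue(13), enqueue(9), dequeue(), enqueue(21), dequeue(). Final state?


enqueue(14) -> [14]
dequeue() returns 14 -> []
enqueue(1) -> [1]
enqueue(24) -> [1, 24]
enqueue(13) -> [1, 24, 13]
enqueue(9) -> [1, 24, 13, 9]
dequeue() returns 1 -> [24, 13, 9]
enqueue(21) -> [24, 13, 9, 21]
dequeue() returns 24 -> [13, 9, 21]
Final queue (front to back): [13, 9, 21]


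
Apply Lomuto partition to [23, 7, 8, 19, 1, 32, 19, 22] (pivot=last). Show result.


Elements <= 22 go left of pivot.
Result: [7, 8, 19, 1, 19, 22, 23, 32], pivot at index 5


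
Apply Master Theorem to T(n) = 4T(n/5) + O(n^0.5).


a=4, b=5, c=0.5. log_5(4)=0.861 > c=0.5. Case 1: O(n^log_b(a)) = O(n^0.861)
Complexity: O(n^0.861)


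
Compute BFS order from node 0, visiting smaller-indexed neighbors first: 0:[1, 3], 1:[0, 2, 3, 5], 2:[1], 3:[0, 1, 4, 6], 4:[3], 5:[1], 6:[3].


BFS queue: start with [0]
Visit order: [0, 1, 3, 2, 5, 4, 6]


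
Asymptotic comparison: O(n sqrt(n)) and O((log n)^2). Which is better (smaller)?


polylogarithmic grows slower than n^1.5
O((log n)^2) is asymptotically smaller; O(n sqrt(n)) grows faster


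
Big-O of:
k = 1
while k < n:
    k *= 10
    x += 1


Per nesting level: O(log n) = O(log n)
Complexity: O(log n)


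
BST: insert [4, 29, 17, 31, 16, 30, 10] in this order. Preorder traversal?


Root = 4; build tree by BST insertion.
Preorder traversal: [4, 29, 17, 16, 10, 31, 30]


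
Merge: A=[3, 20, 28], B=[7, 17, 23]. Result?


Compare heads, take smaller each step.
Merged: [3, 7, 17, 20, 23, 28]


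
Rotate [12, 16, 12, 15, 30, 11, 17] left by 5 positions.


Left rotate by 5: [11, 17, 12, 16, 12, 15, 30]


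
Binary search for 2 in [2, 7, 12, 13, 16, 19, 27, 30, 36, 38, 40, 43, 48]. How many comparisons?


Search for 2:
[0,12] mid=6 arr[6]=27
[0,5] mid=2 arr[2]=12
[0,1] mid=0 arr[0]=2
Total: 3 comparisons


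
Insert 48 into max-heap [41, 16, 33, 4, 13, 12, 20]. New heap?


Append 48: [41, 16, 33, 4, 13, 12, 20, 48]
Bubble up: swap idx 7(48) with idx 3(4); swap idx 3(48) with idx 1(16); swap idx 1(48) with idx 0(41)
Result: [48, 41, 33, 16, 13, 12, 20, 4]


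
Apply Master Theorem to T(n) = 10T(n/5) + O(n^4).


a=10, b=5, c=4. log_5(10)=1.431 < c=4. Case 3: O(n^c) = O(n^4)
Complexity: O(n^4)


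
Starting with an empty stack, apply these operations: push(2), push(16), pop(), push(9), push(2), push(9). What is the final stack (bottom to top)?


push(2) -> [2]
push(16) -> [2, 16]
pop() returns 16 -> [2]
push(9) -> [2, 9]
push(2) -> [2, 9, 2]
push(9) -> [2, 9, 2, 9]
Final stack (bottom to top): [2, 9, 2, 9]


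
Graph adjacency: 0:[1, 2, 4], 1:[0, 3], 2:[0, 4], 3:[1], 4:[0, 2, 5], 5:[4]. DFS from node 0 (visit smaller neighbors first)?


DFS stack-based: start with [0]
Visit order: [0, 1, 3, 2, 4, 5]


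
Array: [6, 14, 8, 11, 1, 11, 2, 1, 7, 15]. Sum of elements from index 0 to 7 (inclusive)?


Prefix sums: [0, 6, 20, 28, 39, 40, 51, 53, 54, 61, 76]
Sum[0..7] = prefix[8] - prefix[0] = 54 - 0 = 54


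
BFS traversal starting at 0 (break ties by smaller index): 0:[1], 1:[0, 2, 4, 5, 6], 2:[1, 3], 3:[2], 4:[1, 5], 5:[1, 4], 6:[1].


BFS queue: start with [0]
Visit order: [0, 1, 2, 4, 5, 6, 3]


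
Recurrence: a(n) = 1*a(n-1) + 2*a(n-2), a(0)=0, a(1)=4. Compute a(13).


Build bottom-up:
...a(11)=2732, a(12)=5460, a(13)=1*5460+2*2732=10924


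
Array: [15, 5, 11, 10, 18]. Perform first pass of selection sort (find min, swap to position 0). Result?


After one pass: [5, 15, 11, 10, 18]


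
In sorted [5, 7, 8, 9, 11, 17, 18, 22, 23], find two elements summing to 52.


Two pointers: lo=0, hi=8
No pair sums to 52


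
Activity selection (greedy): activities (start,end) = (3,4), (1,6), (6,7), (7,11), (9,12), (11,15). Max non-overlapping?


Greedy: pick earliest-ending, then skip overlaps.
Selected (4 activities): [(3, 4), (6, 7), (7, 11), (11, 15)]


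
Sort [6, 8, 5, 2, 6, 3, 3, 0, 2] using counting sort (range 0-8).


Count array: [1, 0, 2, 2, 0, 1, 2, 0, 1]
Reconstruct: [0, 2, 2, 3, 3, 5, 6, 6, 8]


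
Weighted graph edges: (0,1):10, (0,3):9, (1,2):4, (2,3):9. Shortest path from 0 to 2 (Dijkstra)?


Dijkstra from 0:
Distances: {0: 0, 1: 10, 2: 14, 3: 9}
Shortest distance to 2 = 14, path = [0, 1, 2]


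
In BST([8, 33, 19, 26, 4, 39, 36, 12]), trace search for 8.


BST root = 8
Search for 8: compare at each node
Path: [8]


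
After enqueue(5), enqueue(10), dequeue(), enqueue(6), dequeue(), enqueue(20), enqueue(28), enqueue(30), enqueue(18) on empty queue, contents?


enqueue(5) -> [5]
enqueue(10) -> [5, 10]
dequeue() returns 5 -> [10]
enqueue(6) -> [10, 6]
dequeue() returns 10 -> [6]
enqueue(20) -> [6, 20]
enqueue(28) -> [6, 20, 28]
enqueue(30) -> [6, 20, 28, 30]
enqueue(18) -> [6, 20, 28, 30, 18]
Final queue (front to back): [6, 20, 28, 30, 18]


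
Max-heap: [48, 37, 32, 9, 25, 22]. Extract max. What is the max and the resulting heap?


Max = 48
Replace root with last, heapify down
Resulting heap: [37, 25, 32, 9, 22]


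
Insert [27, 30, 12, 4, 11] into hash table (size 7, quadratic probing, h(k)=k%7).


Insertions: 27->slot 6; 30->slot 2; 12->slot 5; 4->slot 4; 11->slot 1
Table: [None, 11, 30, None, 4, 12, 27]


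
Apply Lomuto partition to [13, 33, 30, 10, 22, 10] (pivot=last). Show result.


Elements <= 10 go left of pivot.
Result: [10, 10, 30, 13, 22, 33], pivot at index 1


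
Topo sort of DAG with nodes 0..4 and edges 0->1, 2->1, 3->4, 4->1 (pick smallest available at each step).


Kahn's algorithm, process smallest node first
Order: [0, 2, 3, 4, 1]


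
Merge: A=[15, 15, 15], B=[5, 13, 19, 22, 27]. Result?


Compare heads, take smaller each step.
Merged: [5, 13, 15, 15, 15, 19, 22, 27]


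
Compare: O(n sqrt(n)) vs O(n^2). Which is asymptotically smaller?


n^1.5 grows slower than quadratic
O(n sqrt(n)) is asymptotically smaller; O(n^2) grows faster


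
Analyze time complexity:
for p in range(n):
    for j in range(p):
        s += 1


Per nesting level: O(n) * O(n) [triangular over p] = O(n^2)
Complexity: O(n^2)


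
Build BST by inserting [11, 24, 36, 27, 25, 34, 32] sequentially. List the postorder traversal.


Root = 11; build tree by BST insertion.
Postorder traversal: [25, 32, 34, 27, 36, 24, 11]


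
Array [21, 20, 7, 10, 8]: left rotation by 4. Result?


Left rotate by 4: [8, 21, 20, 7, 10]


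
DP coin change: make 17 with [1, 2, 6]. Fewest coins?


dp[0]=0; dp[i]=1+min(dp[i-c] for c in coins)
...dp[12]=2, dp[13]=3, dp[14]=3, dp[15]=4, dp[16]=4, dp[17]=5
Minimum coins for 17 = 5


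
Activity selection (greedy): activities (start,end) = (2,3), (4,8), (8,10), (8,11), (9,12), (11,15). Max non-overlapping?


Greedy: pick earliest-ending, then skip overlaps.
Selected (4 activities): [(2, 3), (4, 8), (8, 10), (11, 15)]


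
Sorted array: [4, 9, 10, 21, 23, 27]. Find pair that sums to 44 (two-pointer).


Two pointers: lo=0, hi=5
Found pair: (21, 23) summing to 44


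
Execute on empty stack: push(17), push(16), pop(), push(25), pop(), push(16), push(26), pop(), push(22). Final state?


push(17) -> [17]
push(16) -> [17, 16]
pop() returns 16 -> [17]
push(25) -> [17, 25]
pop() returns 25 -> [17]
push(16) -> [17, 16]
push(26) -> [17, 16, 26]
pop() returns 26 -> [17, 16]
push(22) -> [17, 16, 22]
Final stack (bottom to top): [17, 16, 22]


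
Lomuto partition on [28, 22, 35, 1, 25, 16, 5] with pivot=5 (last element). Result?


Elements <= 5 go left of pivot.
Result: [1, 5, 35, 28, 25, 16, 22], pivot at index 1


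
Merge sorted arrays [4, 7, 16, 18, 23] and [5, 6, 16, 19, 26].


Compare heads, take smaller each step.
Merged: [4, 5, 6, 7, 16, 16, 18, 19, 23, 26]


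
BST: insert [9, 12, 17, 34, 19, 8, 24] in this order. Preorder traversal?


Root = 9; build tree by BST insertion.
Preorder traversal: [9, 8, 12, 17, 34, 19, 24]


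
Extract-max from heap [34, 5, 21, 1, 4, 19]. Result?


Max = 34
Replace root with last, heapify down
Resulting heap: [21, 5, 19, 1, 4]


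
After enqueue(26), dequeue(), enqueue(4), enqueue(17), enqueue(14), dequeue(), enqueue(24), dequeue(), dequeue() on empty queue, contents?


enqueue(26) -> [26]
dequeue() returns 26 -> []
enqueue(4) -> [4]
enqueue(17) -> [4, 17]
enqueue(14) -> [4, 17, 14]
dequeue() returns 4 -> [17, 14]
enqueue(24) -> [17, 14, 24]
dequeue() returns 17 -> [14, 24]
dequeue() returns 14 -> [24]
Final queue (front to back): [24]


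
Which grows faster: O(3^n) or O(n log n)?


linearithmic grows slower than exponential (base 3)
O(n log n) is asymptotically smaller; O(3^n) grows faster


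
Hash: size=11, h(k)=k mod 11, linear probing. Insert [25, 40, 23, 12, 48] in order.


Insertions: 25->slot 3; 40->slot 7; 23->slot 1; 12->slot 2; 48->slot 4
Table: [None, 23, 12, 25, 48, None, None, 40, None, None, None]


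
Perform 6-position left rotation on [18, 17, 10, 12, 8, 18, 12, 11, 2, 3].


Left rotate by 6: [12, 11, 2, 3, 18, 17, 10, 12, 8, 18]


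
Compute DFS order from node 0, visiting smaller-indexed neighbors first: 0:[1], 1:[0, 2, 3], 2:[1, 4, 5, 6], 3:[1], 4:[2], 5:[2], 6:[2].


DFS stack-based: start with [0]
Visit order: [0, 1, 2, 4, 5, 6, 3]


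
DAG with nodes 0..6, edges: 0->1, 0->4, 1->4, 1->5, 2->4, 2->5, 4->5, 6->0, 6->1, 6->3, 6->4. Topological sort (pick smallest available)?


Kahn's algorithm, process smallest node first
Order: [2, 6, 0, 1, 3, 4, 5]


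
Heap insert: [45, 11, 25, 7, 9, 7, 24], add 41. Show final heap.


Append 41: [45, 11, 25, 7, 9, 7, 24, 41]
Bubble up: swap idx 7(41) with idx 3(7); swap idx 3(41) with idx 1(11)
Result: [45, 41, 25, 11, 9, 7, 24, 7]


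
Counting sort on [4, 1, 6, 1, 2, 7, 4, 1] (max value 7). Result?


Count array: [0, 3, 1, 0, 2, 0, 1, 1]
Reconstruct: [1, 1, 1, 2, 4, 4, 6, 7]


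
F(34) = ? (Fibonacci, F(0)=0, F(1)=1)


F(n)=F(n-1)+F(n-2)
...F(32)=2178309, F(33)=3524578, F(34)=5702887


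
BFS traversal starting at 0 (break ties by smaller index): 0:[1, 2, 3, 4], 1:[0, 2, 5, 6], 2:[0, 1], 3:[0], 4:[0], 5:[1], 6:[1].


BFS queue: start with [0]
Visit order: [0, 1, 2, 3, 4, 5, 6]


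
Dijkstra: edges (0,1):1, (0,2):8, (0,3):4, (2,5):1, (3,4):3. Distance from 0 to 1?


Dijkstra from 0:
Distances: {0: 0, 1: 1, 2: 8, 3: 4, 4: 7, 5: 9}
Shortest distance to 1 = 1, path = [0, 1]


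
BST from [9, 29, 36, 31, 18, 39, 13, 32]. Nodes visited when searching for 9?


BST root = 9
Search for 9: compare at each node
Path: [9]


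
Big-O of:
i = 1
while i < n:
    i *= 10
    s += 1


Per nesting level: O(log n) = O(log n)
Complexity: O(log n)


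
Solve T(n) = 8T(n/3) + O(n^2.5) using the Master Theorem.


a=8, b=3, c=2.5. log_3(8)=1.893 < c=2.5. Case 3: O(n^c) = O(n^2.500)
Complexity: O(n^2.500)


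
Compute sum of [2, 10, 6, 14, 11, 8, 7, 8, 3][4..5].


Prefix sums: [0, 2, 12, 18, 32, 43, 51, 58, 66, 69]
Sum[4..5] = prefix[6] - prefix[4] = 51 - 32 = 19


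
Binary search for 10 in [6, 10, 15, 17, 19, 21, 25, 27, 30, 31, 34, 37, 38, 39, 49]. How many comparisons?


Search for 10:
[0,14] mid=7 arr[7]=27
[0,6] mid=3 arr[3]=17
[0,2] mid=1 arr[1]=10
Total: 3 comparisons


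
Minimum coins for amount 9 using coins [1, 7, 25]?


dp[0]=0; dp[i]=1+min(dp[i-c] for c in coins)
...dp[4]=4, dp[5]=5, dp[6]=6, dp[7]=1, dp[8]=2, dp[9]=3
Minimum coins for 9 = 3


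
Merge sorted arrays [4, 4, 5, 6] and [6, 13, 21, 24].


Compare heads, take smaller each step.
Merged: [4, 4, 5, 6, 6, 13, 21, 24]


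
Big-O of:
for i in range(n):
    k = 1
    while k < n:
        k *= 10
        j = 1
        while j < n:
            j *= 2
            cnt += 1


Per nesting level: O(n) * O(log n) * O(log n) = O(n (log n)^2)
Complexity: O(n (log n)^2)


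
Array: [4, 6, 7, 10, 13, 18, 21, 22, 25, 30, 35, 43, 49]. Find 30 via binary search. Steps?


Search for 30:
[0,12] mid=6 arr[6]=21
[7,12] mid=9 arr[9]=30
Total: 2 comparisons


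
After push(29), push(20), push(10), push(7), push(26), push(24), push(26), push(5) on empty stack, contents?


push(29) -> [29]
push(20) -> [29, 20]
push(10) -> [29, 20, 10]
push(7) -> [29, 20, 10, 7]
push(26) -> [29, 20, 10, 7, 26]
push(24) -> [29, 20, 10, 7, 26, 24]
push(26) -> [29, 20, 10, 7, 26, 24, 26]
push(5) -> [29, 20, 10, 7, 26, 24, 26, 5]
Final stack (bottom to top): [29, 20, 10, 7, 26, 24, 26, 5]


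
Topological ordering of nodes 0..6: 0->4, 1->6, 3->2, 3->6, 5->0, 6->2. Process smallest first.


Kahn's algorithm, process smallest node first
Order: [1, 3, 5, 0, 4, 6, 2]


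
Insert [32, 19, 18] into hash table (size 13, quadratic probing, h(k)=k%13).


Insertions: 32->slot 6; 19->slot 7; 18->slot 5
Table: [None, None, None, None, None, 18, 32, 19, None, None, None, None, None]


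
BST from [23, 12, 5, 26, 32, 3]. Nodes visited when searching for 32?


BST root = 23
Search for 32: compare at each node
Path: [23, 26, 32]


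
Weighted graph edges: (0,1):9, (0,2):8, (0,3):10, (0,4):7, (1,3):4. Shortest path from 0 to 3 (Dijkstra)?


Dijkstra from 0:
Distances: {0: 0, 1: 9, 2: 8, 3: 10, 4: 7}
Shortest distance to 3 = 10, path = [0, 3]


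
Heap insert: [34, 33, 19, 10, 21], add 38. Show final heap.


Append 38: [34, 33, 19, 10, 21, 38]
Bubble up: swap idx 5(38) with idx 2(19); swap idx 2(38) with idx 0(34)
Result: [38, 33, 34, 10, 21, 19]


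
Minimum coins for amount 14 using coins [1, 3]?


dp[0]=0; dp[i]=1+min(dp[i-c] for c in coins)
...dp[9]=3, dp[10]=4, dp[11]=5, dp[12]=4, dp[13]=5, dp[14]=6
Minimum coins for 14 = 6


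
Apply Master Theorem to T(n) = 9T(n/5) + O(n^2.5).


a=9, b=5, c=2.5. log_5(9)=1.365 < c=2.5. Case 3: O(n^c) = O(n^2.500)
Complexity: O(n^2.500)


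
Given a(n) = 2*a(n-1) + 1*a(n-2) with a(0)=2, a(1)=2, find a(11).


Build bottom-up:
...a(9)=2786, a(10)=6726, a(11)=2*6726+1*2786=16238


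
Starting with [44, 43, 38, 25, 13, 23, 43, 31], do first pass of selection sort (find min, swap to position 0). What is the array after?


After one pass: [13, 43, 38, 25, 44, 23, 43, 31]


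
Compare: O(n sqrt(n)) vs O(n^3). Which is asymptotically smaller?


n^1.5 grows slower than cubic
O(n sqrt(n)) is asymptotically smaller; O(n^3) grows faster


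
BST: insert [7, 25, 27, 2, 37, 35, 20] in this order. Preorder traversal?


Root = 7; build tree by BST insertion.
Preorder traversal: [7, 2, 25, 20, 27, 37, 35]


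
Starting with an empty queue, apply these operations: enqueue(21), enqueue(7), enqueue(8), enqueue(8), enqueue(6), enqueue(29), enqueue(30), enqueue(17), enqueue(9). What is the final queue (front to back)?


enqueue(21) -> [21]
enqueue(7) -> [21, 7]
enqueue(8) -> [21, 7, 8]
enqueue(8) -> [21, 7, 8, 8]
enqueue(6) -> [21, 7, 8, 8, 6]
enqueue(29) -> [21, 7, 8, 8, 6, 29]
enqueue(30) -> [21, 7, 8, 8, 6, 29, 30]
enqueue(17) -> [21, 7, 8, 8, 6, 29, 30, 17]
enqueue(9) -> [21, 7, 8, 8, 6, 29, 30, 17, 9]
Final queue (front to back): [21, 7, 8, 8, 6, 29, 30, 17, 9]


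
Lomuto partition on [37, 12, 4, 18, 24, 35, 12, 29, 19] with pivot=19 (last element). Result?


Elements <= 19 go left of pivot.
Result: [12, 4, 18, 12, 19, 35, 37, 29, 24], pivot at index 4


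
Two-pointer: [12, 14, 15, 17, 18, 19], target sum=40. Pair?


Two pointers: lo=0, hi=5
No pair sums to 40


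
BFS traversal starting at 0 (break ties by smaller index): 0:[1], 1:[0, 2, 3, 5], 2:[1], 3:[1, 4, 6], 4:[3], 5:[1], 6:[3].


BFS queue: start with [0]
Visit order: [0, 1, 2, 3, 5, 4, 6]


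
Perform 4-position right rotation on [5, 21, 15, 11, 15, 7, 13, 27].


Right rotate by 4: [15, 7, 13, 27, 5, 21, 15, 11]


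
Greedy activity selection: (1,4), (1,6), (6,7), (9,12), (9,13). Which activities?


Greedy: pick earliest-ending, then skip overlaps.
Selected (3 activities): [(1, 4), (6, 7), (9, 12)]


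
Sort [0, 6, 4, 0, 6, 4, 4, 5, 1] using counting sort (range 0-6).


Count array: [2, 1, 0, 0, 3, 1, 2]
Reconstruct: [0, 0, 1, 4, 4, 4, 5, 6, 6]


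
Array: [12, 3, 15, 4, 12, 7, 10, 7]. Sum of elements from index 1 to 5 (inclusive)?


Prefix sums: [0, 12, 15, 30, 34, 46, 53, 63, 70]
Sum[1..5] = prefix[6] - prefix[1] = 53 - 12 = 41


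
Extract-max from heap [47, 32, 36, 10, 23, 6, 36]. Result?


Max = 47
Replace root with last, heapify down
Resulting heap: [36, 32, 36, 10, 23, 6]


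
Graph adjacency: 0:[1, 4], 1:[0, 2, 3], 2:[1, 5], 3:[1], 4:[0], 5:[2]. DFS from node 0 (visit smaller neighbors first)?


DFS stack-based: start with [0]
Visit order: [0, 1, 2, 5, 3, 4]


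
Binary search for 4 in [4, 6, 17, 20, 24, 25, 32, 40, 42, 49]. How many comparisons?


Search for 4:
[0,9] mid=4 arr[4]=24
[0,3] mid=1 arr[1]=6
[0,0] mid=0 arr[0]=4
Total: 3 comparisons


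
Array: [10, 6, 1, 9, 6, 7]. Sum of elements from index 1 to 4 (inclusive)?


Prefix sums: [0, 10, 16, 17, 26, 32, 39]
Sum[1..4] = prefix[5] - prefix[1] = 32 - 10 = 22


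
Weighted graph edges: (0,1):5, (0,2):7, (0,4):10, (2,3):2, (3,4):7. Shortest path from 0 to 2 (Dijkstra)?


Dijkstra from 0:
Distances: {0: 0, 1: 5, 2: 7, 3: 9, 4: 10}
Shortest distance to 2 = 7, path = [0, 2]


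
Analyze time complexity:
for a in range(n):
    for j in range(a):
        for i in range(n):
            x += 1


Per nesting level: O(n) * O(n) [triangular over a] * O(n) = O(n^3)
Complexity: O(n^3)


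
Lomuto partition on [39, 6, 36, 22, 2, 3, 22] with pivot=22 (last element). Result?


Elements <= 22 go left of pivot.
Result: [6, 22, 2, 3, 22, 39, 36], pivot at index 4


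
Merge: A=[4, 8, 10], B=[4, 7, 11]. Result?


Compare heads, take smaller each step.
Merged: [4, 4, 7, 8, 10, 11]


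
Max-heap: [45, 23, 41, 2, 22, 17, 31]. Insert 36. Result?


Append 36: [45, 23, 41, 2, 22, 17, 31, 36]
Bubble up: swap idx 7(36) with idx 3(2); swap idx 3(36) with idx 1(23)
Result: [45, 36, 41, 23, 22, 17, 31, 2]


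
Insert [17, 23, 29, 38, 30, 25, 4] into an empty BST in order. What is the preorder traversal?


Root = 17; build tree by BST insertion.
Preorder traversal: [17, 4, 23, 29, 25, 38, 30]


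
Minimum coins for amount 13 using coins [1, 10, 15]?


dp[0]=0; dp[i]=1+min(dp[i-c] for c in coins)
...dp[8]=8, dp[9]=9, dp[10]=1, dp[11]=2, dp[12]=3, dp[13]=4
Minimum coins for 13 = 4


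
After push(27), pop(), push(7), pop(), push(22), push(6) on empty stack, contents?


push(27) -> [27]
pop() returns 27 -> []
push(7) -> [7]
pop() returns 7 -> []
push(22) -> [22]
push(6) -> [22, 6]
Final stack (bottom to top): [22, 6]


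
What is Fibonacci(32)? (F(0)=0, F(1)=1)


F(n)=F(n-1)+F(n-2)
...F(30)=832040, F(31)=1346269, F(32)=2178309


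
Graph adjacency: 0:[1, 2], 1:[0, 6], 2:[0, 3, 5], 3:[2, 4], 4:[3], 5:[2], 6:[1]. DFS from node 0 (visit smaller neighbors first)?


DFS stack-based: start with [0]
Visit order: [0, 1, 6, 2, 3, 4, 5]


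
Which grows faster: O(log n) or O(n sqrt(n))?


logarithmic grows slower than n^1.5
O(log n) is asymptotically smaller; O(n sqrt(n)) grows faster


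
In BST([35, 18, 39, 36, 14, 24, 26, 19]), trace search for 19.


BST root = 35
Search for 19: compare at each node
Path: [35, 18, 24, 19]


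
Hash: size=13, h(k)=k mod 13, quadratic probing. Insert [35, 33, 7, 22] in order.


Insertions: 35->slot 9; 33->slot 7; 7->slot 8; 22->slot 10
Table: [None, None, None, None, None, None, None, 33, 7, 35, 22, None, None]


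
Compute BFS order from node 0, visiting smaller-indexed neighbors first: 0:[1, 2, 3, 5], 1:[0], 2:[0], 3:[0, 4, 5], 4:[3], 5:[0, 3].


BFS queue: start with [0]
Visit order: [0, 1, 2, 3, 5, 4]


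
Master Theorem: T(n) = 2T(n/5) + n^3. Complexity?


a=2, b=5, c=3. log_5(2)=0.431 < c=3. Case 3: O(n^c) = O(n^3)
Complexity: O(n^3)


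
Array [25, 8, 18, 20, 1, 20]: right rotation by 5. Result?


Right rotate by 5: [8, 18, 20, 1, 20, 25]


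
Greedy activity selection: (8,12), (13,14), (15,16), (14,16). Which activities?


Greedy: pick earliest-ending, then skip overlaps.
Selected (3 activities): [(8, 12), (13, 14), (15, 16)]


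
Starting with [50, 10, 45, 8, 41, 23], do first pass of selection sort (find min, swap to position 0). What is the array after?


After one pass: [8, 10, 45, 50, 41, 23]


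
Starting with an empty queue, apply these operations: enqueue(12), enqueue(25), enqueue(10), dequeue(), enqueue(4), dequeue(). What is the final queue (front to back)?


enqueue(12) -> [12]
enqueue(25) -> [12, 25]
enqueue(10) -> [12, 25, 10]
dequeue() returns 12 -> [25, 10]
enqueue(4) -> [25, 10, 4]
dequeue() returns 25 -> [10, 4]
Final queue (front to back): [10, 4]


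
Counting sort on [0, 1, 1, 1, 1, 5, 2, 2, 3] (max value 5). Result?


Count array: [1, 4, 2, 1, 0, 1]
Reconstruct: [0, 1, 1, 1, 1, 2, 2, 3, 5]


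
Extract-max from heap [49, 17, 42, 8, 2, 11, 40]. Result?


Max = 49
Replace root with last, heapify down
Resulting heap: [42, 17, 40, 8, 2, 11]


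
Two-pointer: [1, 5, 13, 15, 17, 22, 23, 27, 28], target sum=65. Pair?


Two pointers: lo=0, hi=8
No pair sums to 65


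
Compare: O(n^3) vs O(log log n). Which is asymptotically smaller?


double-logarithmic grows slower than cubic
O(log log n) is asymptotically smaller; O(n^3) grows faster


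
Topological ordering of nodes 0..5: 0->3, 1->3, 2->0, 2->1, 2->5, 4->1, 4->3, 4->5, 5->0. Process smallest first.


Kahn's algorithm, process smallest node first
Order: [2, 4, 1, 5, 0, 3]


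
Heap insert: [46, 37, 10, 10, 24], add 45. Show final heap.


Append 45: [46, 37, 10, 10, 24, 45]
Bubble up: swap idx 5(45) with idx 2(10)
Result: [46, 37, 45, 10, 24, 10]


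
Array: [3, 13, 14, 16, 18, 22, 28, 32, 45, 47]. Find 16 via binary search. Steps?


Search for 16:
[0,9] mid=4 arr[4]=18
[0,3] mid=1 arr[1]=13
[2,3] mid=2 arr[2]=14
[3,3] mid=3 arr[3]=16
Total: 4 comparisons


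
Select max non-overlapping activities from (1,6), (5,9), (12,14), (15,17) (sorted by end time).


Greedy: pick earliest-ending, then skip overlaps.
Selected (3 activities): [(1, 6), (12, 14), (15, 17)]


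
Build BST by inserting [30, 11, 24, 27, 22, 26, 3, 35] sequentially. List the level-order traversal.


Root = 30; build tree by BST insertion.
Level-Order traversal: [30, 11, 35, 3, 24, 22, 27, 26]


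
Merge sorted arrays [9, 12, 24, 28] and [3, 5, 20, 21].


Compare heads, take smaller each step.
Merged: [3, 5, 9, 12, 20, 21, 24, 28]


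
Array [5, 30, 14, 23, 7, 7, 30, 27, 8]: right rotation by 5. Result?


Right rotate by 5: [7, 7, 30, 27, 8, 5, 30, 14, 23]


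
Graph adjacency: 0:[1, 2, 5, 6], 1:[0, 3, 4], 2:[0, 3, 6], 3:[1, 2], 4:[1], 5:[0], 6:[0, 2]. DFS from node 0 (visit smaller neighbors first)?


DFS stack-based: start with [0]
Visit order: [0, 1, 3, 2, 6, 4, 5]


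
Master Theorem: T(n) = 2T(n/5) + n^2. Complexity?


a=2, b=5, c=2. log_5(2)=0.431 < c=2. Case 3: O(n^c) = O(n^2)
Complexity: O(n^2)


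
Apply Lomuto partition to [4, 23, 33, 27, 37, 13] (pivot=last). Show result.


Elements <= 13 go left of pivot.
Result: [4, 13, 33, 27, 37, 23], pivot at index 1


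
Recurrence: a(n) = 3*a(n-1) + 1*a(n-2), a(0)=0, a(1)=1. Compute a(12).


Build bottom-up:
...a(10)=42837, a(11)=141481, a(12)=3*141481+1*42837=467280


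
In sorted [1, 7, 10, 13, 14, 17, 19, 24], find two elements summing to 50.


Two pointers: lo=0, hi=7
No pair sums to 50


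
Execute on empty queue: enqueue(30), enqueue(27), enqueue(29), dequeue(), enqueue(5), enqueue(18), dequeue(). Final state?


enqueue(30) -> [30]
enqueue(27) -> [30, 27]
enqueue(29) -> [30, 27, 29]
dequeue() returns 30 -> [27, 29]
enqueue(5) -> [27, 29, 5]
enqueue(18) -> [27, 29, 5, 18]
dequeue() returns 27 -> [29, 5, 18]
Final queue (front to back): [29, 5, 18]


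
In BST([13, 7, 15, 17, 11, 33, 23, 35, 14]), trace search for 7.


BST root = 13
Search for 7: compare at each node
Path: [13, 7]


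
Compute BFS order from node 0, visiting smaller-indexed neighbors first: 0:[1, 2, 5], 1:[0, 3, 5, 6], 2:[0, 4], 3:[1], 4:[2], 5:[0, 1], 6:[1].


BFS queue: start with [0]
Visit order: [0, 1, 2, 5, 3, 6, 4]


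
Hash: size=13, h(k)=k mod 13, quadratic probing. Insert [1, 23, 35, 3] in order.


Insertions: 1->slot 1; 23->slot 10; 35->slot 9; 3->slot 3
Table: [None, 1, None, 3, None, None, None, None, None, 35, 23, None, None]


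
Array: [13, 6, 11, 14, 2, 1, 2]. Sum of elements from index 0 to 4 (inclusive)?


Prefix sums: [0, 13, 19, 30, 44, 46, 47, 49]
Sum[0..4] = prefix[5] - prefix[0] = 46 - 0 = 46


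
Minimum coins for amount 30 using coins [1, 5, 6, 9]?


dp[0]=0; dp[i]=1+min(dp[i-c] for c in coins)
...dp[25]=4, dp[26]=4, dp[27]=3, dp[28]=4, dp[29]=4, dp[30]=4
Minimum coins for 30 = 4


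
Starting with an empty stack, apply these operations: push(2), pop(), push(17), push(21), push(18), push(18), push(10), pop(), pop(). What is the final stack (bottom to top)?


push(2) -> [2]
pop() returns 2 -> []
push(17) -> [17]
push(21) -> [17, 21]
push(18) -> [17, 21, 18]
push(18) -> [17, 21, 18, 18]
push(10) -> [17, 21, 18, 18, 10]
pop() returns 10 -> [17, 21, 18, 18]
pop() returns 18 -> [17, 21, 18]
Final stack (bottom to top): [17, 21, 18]


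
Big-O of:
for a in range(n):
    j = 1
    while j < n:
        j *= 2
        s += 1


Per nesting level: O(n) * O(log n) = O(n log n)
Complexity: O(n log n)


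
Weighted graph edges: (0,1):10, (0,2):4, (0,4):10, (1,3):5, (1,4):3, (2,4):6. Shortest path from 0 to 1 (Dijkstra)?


Dijkstra from 0:
Distances: {0: 0, 1: 10, 2: 4, 3: 15, 4: 10}
Shortest distance to 1 = 10, path = [0, 1]


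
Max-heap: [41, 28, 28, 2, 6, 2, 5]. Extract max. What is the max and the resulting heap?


Max = 41
Replace root with last, heapify down
Resulting heap: [28, 6, 28, 2, 5, 2]


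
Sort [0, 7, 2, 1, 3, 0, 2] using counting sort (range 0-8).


Count array: [2, 1, 2, 1, 0, 0, 0, 1, 0]
Reconstruct: [0, 0, 1, 2, 2, 3, 7]


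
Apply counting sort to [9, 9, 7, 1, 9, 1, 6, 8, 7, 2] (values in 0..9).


Count array: [0, 2, 1, 0, 0, 0, 1, 2, 1, 3]
Reconstruct: [1, 1, 2, 6, 7, 7, 8, 9, 9, 9]


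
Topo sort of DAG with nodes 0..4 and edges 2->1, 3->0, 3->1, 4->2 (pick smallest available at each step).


Kahn's algorithm, process smallest node first
Order: [3, 0, 4, 2, 1]


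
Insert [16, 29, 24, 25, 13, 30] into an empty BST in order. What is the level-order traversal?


Root = 16; build tree by BST insertion.
Level-Order traversal: [16, 13, 29, 24, 30, 25]


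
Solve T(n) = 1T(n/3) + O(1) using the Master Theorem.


a=1, b=3, c=0. log_3(1)=0 = c=0. Case 2: O(n^c log n) = O(log n)
Complexity: O(log n)
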